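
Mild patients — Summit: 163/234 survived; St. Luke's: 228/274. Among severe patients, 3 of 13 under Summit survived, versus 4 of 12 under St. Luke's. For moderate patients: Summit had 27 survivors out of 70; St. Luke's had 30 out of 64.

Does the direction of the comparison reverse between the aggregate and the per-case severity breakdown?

No

Mild: Summit 163/234 = 69.7%, St. Luke's 228/274 = 83.2% → St. Luke's
Severe: Summit 3/13 = 23.1%, St. Luke's 4/12 = 33.3% → St. Luke's
Moderate: Summit 27/70 = 38.6%, St. Luke's 30/64 = 46.9% → St. Luke's
Overall: Summit 193/317 = 60.9%, St. Luke's 262/350 = 74.9% → St. Luke's
St. Luke's wins overall and in every case group — no reversal.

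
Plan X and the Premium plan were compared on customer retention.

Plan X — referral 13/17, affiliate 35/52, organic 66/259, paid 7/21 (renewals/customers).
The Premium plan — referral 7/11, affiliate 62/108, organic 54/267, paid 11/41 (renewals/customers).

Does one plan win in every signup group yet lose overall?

No

Referral: Plan X 13/17 = 76.5%, the Premium plan 7/11 = 63.6% → Plan X
Affiliate: Plan X 35/52 = 67.3%, the Premium plan 62/108 = 57.4% → Plan X
Organic: Plan X 66/259 = 25.5%, the Premium plan 54/267 = 20.2% → Plan X
Paid: Plan X 7/21 = 33.3%, the Premium plan 11/41 = 26.8% → Plan X
Overall: Plan X 121/349 = 34.7%, the Premium plan 134/427 = 31.4% → Plan X
Plan X wins overall and in every signup group — no reversal.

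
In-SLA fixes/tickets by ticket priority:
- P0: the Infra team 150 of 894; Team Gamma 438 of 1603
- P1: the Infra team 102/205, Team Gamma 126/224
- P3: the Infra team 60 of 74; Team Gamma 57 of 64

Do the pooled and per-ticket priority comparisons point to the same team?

P0: the Infra team 150/894 = 16.8%, Team Gamma 438/1603 = 27.3% → Team Gamma
P1: the Infra team 102/205 = 49.8%, Team Gamma 126/224 = 56.2% → Team Gamma
P3: the Infra team 60/74 = 81.1%, Team Gamma 57/64 = 89.1% → Team Gamma
Overall: the Infra team 312/1173 = 26.6%, Team Gamma 621/1891 = 32.8% → Team Gamma
Team Gamma wins overall and in every ticket group — no reversal.

Yes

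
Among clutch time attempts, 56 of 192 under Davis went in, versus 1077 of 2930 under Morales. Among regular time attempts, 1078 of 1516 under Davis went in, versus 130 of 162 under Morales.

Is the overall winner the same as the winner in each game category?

Clutch time: Davis 56/192 = 29.2%, Morales 1077/2930 = 36.8% → Morales
Regular time: Davis 1078/1516 = 71.1%, Morales 130/162 = 80.2% → Morales
Overall: Davis 1134/1708 = 66.4%, Morales 1207/3092 = 39.0% → Davis
Morales wins each game group but Davis wins overall — the comparison reverses. Morales's attempts skew toward clutch time, which has a lower base rate.

No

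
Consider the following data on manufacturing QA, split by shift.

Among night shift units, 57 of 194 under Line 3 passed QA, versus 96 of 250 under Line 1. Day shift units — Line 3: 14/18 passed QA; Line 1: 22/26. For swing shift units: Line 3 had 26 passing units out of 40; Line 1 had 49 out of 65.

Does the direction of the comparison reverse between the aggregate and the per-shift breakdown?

No

Night shift: Line 3 57/194 = 29.4%, Line 1 96/250 = 38.4% → Line 1
Day shift: Line 3 14/18 = 77.8%, Line 1 22/26 = 84.6% → Line 1
Swing shift: Line 3 26/40 = 65.0%, Line 1 49/65 = 75.4% → Line 1
Overall: Line 3 97/252 = 38.5%, Line 1 167/341 = 49.0% → Line 1
Line 1 wins overall and in every shift group — no reversal.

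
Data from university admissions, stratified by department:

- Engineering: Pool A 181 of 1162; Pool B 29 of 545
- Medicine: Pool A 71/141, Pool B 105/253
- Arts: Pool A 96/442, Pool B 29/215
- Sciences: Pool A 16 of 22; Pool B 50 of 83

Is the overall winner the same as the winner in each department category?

Engineering: Pool A 181/1162 = 15.6%, Pool B 29/545 = 5.3% → Pool A
Medicine: Pool A 71/141 = 50.4%, Pool B 105/253 = 41.5% → Pool A
Arts: Pool A 96/442 = 21.7%, Pool B 29/215 = 13.5% → Pool A
Sciences: Pool A 16/22 = 72.7%, Pool B 50/83 = 60.2% → Pool A
Overall: Pool A 364/1767 = 20.6%, Pool B 213/1096 = 19.4% → Pool A
Pool A wins overall and in every department group — no reversal.

Yes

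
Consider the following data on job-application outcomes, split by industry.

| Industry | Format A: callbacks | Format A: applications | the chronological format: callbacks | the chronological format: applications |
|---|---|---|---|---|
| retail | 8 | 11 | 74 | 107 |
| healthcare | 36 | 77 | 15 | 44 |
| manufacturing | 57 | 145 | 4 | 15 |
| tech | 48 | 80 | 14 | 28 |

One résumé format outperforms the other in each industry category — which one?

Format A

Retail: Format A 8/11 = 72.7%, the chronological format 74/107 = 69.2% → Format A
Healthcare: Format A 36/77 = 46.8%, the chronological format 15/44 = 34.1% → Format A
Manufacturing: Format A 57/145 = 39.3%, the chronological format 4/15 = 26.7% → Format A
Tech: Format A 48/80 = 60.0%, the chronological format 14/28 = 50.0% → Format A
Format A has the higher rate in all 4 groups.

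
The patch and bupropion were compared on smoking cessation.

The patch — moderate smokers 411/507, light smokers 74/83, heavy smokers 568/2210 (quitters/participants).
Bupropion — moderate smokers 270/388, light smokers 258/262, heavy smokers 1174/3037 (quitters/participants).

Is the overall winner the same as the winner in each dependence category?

No

Moderate smokers: the patch 411/507 = 81.1%, bupropion 270/388 = 69.6% → the patch
Light smokers: the patch 74/83 = 89.2%, bupropion 258/262 = 98.5% → bupropion
Heavy smokers: the patch 568/2210 = 25.7%, bupropion 1174/3037 = 38.7% → bupropion
Overall: the patch 1053/2800 = 37.6%, bupropion 1702/3687 = 46.2% → bupropion
Neither sweeps: the patch wins 1 of 3 groups, bupropion wins 2. Bupropion wins overall but not every group — no Simpson reversal.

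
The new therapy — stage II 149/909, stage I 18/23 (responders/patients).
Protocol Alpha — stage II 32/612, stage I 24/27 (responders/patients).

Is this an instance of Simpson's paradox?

Stage II: the new therapy 149/909 = 16.4%, Protocol Alpha 32/612 = 5.2% → the new therapy
Stage I: the new therapy 18/23 = 78.3%, Protocol Alpha 24/27 = 88.9% → Protocol Alpha
Overall: the new therapy 167/932 = 17.9%, Protocol Alpha 56/639 = 8.8% → the new therapy
Neither sweeps: the new therapy wins 1 of 2 groups, Protocol Alpha wins 1. The new therapy wins overall but not every group — no Simpson reversal.

No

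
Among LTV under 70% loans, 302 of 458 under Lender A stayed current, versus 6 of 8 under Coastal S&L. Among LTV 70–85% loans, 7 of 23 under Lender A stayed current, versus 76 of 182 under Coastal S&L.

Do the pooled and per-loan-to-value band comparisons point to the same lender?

LTV under 70%: Lender A 302/458 = 65.9%, Coastal S&L 6/8 = 75.0% → Coastal S&L
LTV 70–85%: Lender A 7/23 = 30.4%, Coastal S&L 76/182 = 41.8% → Coastal S&L
Overall: Lender A 309/481 = 64.2%, Coastal S&L 82/190 = 43.2% → Lender A
Coastal S&L wins each loan-to-value group but Lender A wins overall — the comparison reverses. Coastal S&L's loans skew toward LTV 70–85%, which has a lower base rate.

No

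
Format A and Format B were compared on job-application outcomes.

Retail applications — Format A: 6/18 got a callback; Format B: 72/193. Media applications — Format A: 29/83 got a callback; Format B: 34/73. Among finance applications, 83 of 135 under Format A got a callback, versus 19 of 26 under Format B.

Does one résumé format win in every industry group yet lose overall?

Yes

Retail: Format A 6/18 = 33.3%, Format B 72/193 = 37.3% → Format B
Media: Format A 29/83 = 34.9%, Format B 34/73 = 46.6% → Format B
Finance: Format A 83/135 = 61.5%, Format B 19/26 = 73.1% → Format B
Overall: Format A 118/236 = 50.0%, Format B 125/292 = 42.8% → Format A
Format B wins each industry group but Format A wins overall — the comparison reverses. Format B's applications skew toward retail, which has a lower base rate.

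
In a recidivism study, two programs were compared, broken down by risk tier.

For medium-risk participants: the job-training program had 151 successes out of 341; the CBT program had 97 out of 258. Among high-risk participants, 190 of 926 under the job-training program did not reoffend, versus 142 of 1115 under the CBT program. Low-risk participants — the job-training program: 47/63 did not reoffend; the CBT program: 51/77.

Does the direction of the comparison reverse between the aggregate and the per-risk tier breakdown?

Medium-risk: the job-training program 151/341 = 44.3%, the CBT program 97/258 = 37.6% → the job-training program
High-risk: the job-training program 190/926 = 20.5%, the CBT program 142/1115 = 12.7% → the job-training program
Low-risk: the job-training program 47/63 = 74.6%, the CBT program 51/77 = 66.2% → the job-training program
Overall: the job-training program 388/1330 = 29.2%, the CBT program 290/1450 = 20.0% → the job-training program
The job-training program wins overall and in every risk group — no reversal.

No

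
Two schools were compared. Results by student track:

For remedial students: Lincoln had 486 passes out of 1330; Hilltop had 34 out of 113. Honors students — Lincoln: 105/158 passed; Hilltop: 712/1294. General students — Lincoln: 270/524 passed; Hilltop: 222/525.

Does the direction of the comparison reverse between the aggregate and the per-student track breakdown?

Yes

Remedial: Lincoln 486/1330 = 36.5%, Hilltop 34/113 = 30.1% → Lincoln
Honors: Lincoln 105/158 = 66.5%, Hilltop 712/1294 = 55.0% → Lincoln
General: Lincoln 270/524 = 51.5%, Hilltop 222/525 = 42.3% → Lincoln
Overall: Lincoln 861/2012 = 42.8%, Hilltop 968/1932 = 50.1% → Hilltop
Lincoln wins each student group but Hilltop wins overall — the comparison reverses. Lincoln's students skew toward remedial, which has a lower base rate.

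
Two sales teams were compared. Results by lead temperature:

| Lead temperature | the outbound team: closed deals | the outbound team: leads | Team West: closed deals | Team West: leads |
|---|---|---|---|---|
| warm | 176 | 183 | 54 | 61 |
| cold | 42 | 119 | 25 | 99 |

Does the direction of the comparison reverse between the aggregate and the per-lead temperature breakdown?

Warm: the outbound team 176/183 = 96.2%, Team West 54/61 = 88.5% → the outbound team
Cold: the outbound team 42/119 = 35.3%, Team West 25/99 = 25.3% → the outbound team
Overall: the outbound team 218/302 = 72.2%, Team West 79/160 = 49.4% → the outbound team
The outbound team wins overall and in every lead group — no reversal.

No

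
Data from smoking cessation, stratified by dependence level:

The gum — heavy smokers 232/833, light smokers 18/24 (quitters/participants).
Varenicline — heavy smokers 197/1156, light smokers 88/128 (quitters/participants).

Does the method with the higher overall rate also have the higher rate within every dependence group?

Yes

Heavy smokers: the gum 232/833 = 27.9%, varenicline 197/1156 = 17.0% → the gum
Light smokers: the gum 18/24 = 75.0%, varenicline 88/128 = 68.8% → the gum
Overall: the gum 250/857 = 29.2%, varenicline 285/1284 = 22.2% → the gum
The gum wins overall and in every dependence group — no reversal.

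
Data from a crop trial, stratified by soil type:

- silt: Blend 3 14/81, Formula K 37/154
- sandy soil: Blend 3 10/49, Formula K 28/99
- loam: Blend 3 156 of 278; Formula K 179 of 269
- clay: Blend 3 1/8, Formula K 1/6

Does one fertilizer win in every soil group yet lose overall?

Silt: Blend 3 14/81 = 17.3%, Formula K 37/154 = 24.0% → Formula K
Sandy soil: Blend 3 10/49 = 20.4%, Formula K 28/99 = 28.3% → Formula K
Loam: Blend 3 156/278 = 56.1%, Formula K 179/269 = 66.5% → Formula K
Clay: Blend 3 1/8 = 12.5%, Formula K 1/6 = 16.7% → Formula K
Overall: Blend 3 181/416 = 43.5%, Formula K 245/528 = 46.4% → Formula K
Formula K wins overall and in every soil group — no reversal.

No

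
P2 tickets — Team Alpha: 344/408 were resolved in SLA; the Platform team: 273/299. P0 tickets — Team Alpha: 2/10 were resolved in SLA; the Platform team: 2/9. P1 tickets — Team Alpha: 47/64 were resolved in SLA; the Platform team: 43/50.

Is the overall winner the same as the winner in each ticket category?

P2: Team Alpha 344/408 = 84.3%, the Platform team 273/299 = 91.3% → the Platform team
P0: Team Alpha 2/10 = 20.0%, the Platform team 2/9 = 22.2% → the Platform team
P1: Team Alpha 47/64 = 73.4%, the Platform team 43/50 = 86.0% → the Platform team
Overall: Team Alpha 393/482 = 81.5%, the Platform team 318/358 = 88.8% → the Platform team
The Platform team wins overall and in every ticket group — no reversal.

Yes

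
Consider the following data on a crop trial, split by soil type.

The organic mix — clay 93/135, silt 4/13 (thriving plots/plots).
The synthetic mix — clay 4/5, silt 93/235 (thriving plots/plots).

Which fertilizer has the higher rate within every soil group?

the synthetic mix

Clay: the organic mix 93/135 = 68.9%, the synthetic mix 4/5 = 80.0% → the synthetic mix
Silt: the organic mix 4/13 = 30.8%, the synthetic mix 93/235 = 39.6% → the synthetic mix
The synthetic mix has the higher rate in both groups.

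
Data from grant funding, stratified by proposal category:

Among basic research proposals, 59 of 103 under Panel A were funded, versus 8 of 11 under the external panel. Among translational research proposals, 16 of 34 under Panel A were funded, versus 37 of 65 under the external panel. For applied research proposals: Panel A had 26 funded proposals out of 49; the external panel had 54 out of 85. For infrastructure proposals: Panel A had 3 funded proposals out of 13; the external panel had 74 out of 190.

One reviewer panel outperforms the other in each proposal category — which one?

the external panel

Basic research: Panel A 59/103 = 57.3%, the external panel 8/11 = 72.7% → the external panel
Translational research: Panel A 16/34 = 47.1%, the external panel 37/65 = 56.9% → the external panel
Applied research: Panel A 26/49 = 53.1%, the external panel 54/85 = 63.5% → the external panel
Infrastructure: Panel A 3/13 = 23.1%, the external panel 74/190 = 38.9% → the external panel
The external panel has the higher rate in all 4 groups.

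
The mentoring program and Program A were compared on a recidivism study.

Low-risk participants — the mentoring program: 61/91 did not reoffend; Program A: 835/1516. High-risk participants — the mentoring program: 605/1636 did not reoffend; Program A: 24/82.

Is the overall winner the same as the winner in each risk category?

No

Low-risk: the mentoring program 61/91 = 67.0%, Program A 835/1516 = 55.1% → the mentoring program
High-risk: the mentoring program 605/1636 = 37.0%, Program A 24/82 = 29.3% → the mentoring program
Overall: the mentoring program 666/1727 = 38.6%, Program A 859/1598 = 53.8% → Program A
The mentoring program wins each risk group but Program A wins overall — the comparison reverses. The mentoring program's participants skew toward high-risk, which has a lower base rate.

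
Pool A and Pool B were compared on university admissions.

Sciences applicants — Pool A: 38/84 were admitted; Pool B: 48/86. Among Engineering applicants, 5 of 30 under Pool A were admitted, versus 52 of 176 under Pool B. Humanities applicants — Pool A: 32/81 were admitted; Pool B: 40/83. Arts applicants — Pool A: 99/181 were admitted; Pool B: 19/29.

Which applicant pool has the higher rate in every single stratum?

Pool B

Sciences: Pool A 38/84 = 45.2%, Pool B 48/86 = 55.8% → Pool B
Engineering: Pool A 5/30 = 16.7%, Pool B 52/176 = 29.5% → Pool B
Humanities: Pool A 32/81 = 39.5%, Pool B 40/83 = 48.2% → Pool B
Arts: Pool A 99/181 = 54.7%, Pool B 19/29 = 65.5% → Pool B
Pool B has the higher rate in all 4 groups.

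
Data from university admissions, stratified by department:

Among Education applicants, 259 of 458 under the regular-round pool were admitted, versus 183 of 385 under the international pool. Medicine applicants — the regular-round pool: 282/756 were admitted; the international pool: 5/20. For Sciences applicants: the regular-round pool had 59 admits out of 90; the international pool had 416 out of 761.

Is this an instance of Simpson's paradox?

Education: the regular-round pool 259/458 = 56.6%, the international pool 183/385 = 47.5% → the regular-round pool
Medicine: the regular-round pool 282/756 = 37.3%, the international pool 5/20 = 25.0% → the regular-round pool
Sciences: the regular-round pool 59/90 = 65.6%, the international pool 416/761 = 54.7% → the regular-round pool
Overall: the regular-round pool 600/1304 = 46.0%, the international pool 604/1166 = 51.8% → the international pool
The regular-round pool wins each department group but the international pool wins overall — the comparison reverses. The regular-round pool's applicants skew toward Medicine, which has a lower base rate.

Yes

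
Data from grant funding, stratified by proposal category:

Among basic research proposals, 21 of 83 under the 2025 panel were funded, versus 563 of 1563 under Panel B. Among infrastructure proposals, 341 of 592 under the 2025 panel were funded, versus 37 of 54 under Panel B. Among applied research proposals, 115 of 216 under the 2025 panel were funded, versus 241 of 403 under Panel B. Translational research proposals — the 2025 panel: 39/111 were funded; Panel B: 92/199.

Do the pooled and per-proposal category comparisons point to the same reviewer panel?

Basic research: the 2025 panel 21/83 = 25.3%, Panel B 563/1563 = 36.0% → Panel B
Infrastructure: the 2025 panel 341/592 = 57.6%, Panel B 37/54 = 68.5% → Panel B
Applied research: the 2025 panel 115/216 = 53.2%, Panel B 241/403 = 59.8% → Panel B
Translational research: the 2025 panel 39/111 = 35.1%, Panel B 92/199 = 46.2% → Panel B
Overall: the 2025 panel 516/1002 = 51.5%, Panel B 933/2219 = 42.0% → the 2025 panel
Panel B wins each proposal group but the 2025 panel wins overall — the comparison reverses. Panel B's proposals skew toward basic research, which has a lower base rate.

No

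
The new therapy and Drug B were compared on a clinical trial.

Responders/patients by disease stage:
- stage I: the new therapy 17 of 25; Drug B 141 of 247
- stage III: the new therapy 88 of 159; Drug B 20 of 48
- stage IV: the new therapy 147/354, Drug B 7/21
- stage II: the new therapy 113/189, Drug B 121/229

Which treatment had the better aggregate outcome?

Drug B

Stage I: the new therapy 17/25 = 68.0%, Drug B 141/247 = 57.1% → the new therapy
Stage III: the new therapy 88/159 = 55.3%, Drug B 20/48 = 41.7% → the new therapy
Stage IV: the new therapy 147/354 = 41.5%, Drug B 7/21 = 33.3% → the new therapy
Stage II: the new therapy 113/189 = 59.8%, Drug B 121/229 = 52.8% → the new therapy
Overall: the new therapy 365/727 = 50.2%, Drug B 289/545 = 53.0% → Drug B
(The new therapy wins every disease group but Drug B wins overall — the new therapy's patients skew toward the low-rate stage IV group.)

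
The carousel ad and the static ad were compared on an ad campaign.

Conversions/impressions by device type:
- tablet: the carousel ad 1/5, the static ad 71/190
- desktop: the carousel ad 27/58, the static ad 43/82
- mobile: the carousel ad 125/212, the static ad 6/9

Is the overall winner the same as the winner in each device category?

Tablet: the carousel ad 1/5 = 20.0%, the static ad 71/190 = 37.4% → the static ad
Desktop: the carousel ad 27/58 = 46.6%, the static ad 43/82 = 52.4% → the static ad
Mobile: the carousel ad 125/212 = 59.0%, the static ad 6/9 = 66.7% → the static ad
Overall: the carousel ad 153/275 = 55.6%, the static ad 120/281 = 42.7% → the carousel ad
The static ad wins each device group but the carousel ad wins overall — the comparison reverses. The static ad's impressions skew toward tablet, which has a lower base rate.

No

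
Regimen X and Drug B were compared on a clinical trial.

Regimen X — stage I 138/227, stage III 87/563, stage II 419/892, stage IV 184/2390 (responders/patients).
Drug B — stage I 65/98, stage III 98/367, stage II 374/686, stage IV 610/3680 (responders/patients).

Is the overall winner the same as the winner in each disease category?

Stage I: Regimen X 138/227 = 60.8%, Drug B 65/98 = 66.3% → Drug B
Stage III: Regimen X 87/563 = 15.5%, Drug B 98/367 = 26.7% → Drug B
Stage II: Regimen X 419/892 = 47.0%, Drug B 374/686 = 54.5% → Drug B
Stage IV: Regimen X 184/2390 = 7.7%, Drug B 610/3680 = 16.6% → Drug B
Overall: Regimen X 828/4072 = 20.3%, Drug B 1147/4831 = 23.7% → Drug B
Drug B wins overall and in every disease group — no reversal.

Yes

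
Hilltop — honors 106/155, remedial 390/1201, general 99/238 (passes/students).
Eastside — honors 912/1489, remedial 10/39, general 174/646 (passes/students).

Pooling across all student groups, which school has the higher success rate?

Eastside

Honors: Hilltop 106/155 = 68.4%, Eastside 912/1489 = 61.2% → Hilltop
Remedial: Hilltop 390/1201 = 32.5%, Eastside 10/39 = 25.6% → Hilltop
General: Hilltop 99/238 = 41.6%, Eastside 174/646 = 26.9% → Hilltop
Overall: Hilltop 595/1594 = 37.3%, Eastside 1096/2174 = 50.4% → Eastside
(Hilltop wins every student group but Eastside wins overall — Hilltop's students skew toward the low-rate remedial group.)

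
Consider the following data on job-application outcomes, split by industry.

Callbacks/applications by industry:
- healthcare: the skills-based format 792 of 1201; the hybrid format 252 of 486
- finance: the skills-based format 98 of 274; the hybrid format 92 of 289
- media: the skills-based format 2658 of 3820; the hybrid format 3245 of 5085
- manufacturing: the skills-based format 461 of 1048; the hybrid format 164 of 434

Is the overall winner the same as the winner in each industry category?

Healthcare: the skills-based format 792/1201 = 65.9%, the hybrid format 252/486 = 51.9% → the skills-based format
Finance: the skills-based format 98/274 = 35.8%, the hybrid format 92/289 = 31.8% → the skills-based format
Media: the skills-based format 2658/3820 = 69.6%, the hybrid format 3245/5085 = 63.8% → the skills-based format
Manufacturing: the skills-based format 461/1048 = 44.0%, the hybrid format 164/434 = 37.8% → the skills-based format
Overall: the skills-based format 4009/6343 = 63.2%, the hybrid format 3753/6294 = 59.6% → the skills-based format
The skills-based format wins overall and in every industry group — no reversal.

Yes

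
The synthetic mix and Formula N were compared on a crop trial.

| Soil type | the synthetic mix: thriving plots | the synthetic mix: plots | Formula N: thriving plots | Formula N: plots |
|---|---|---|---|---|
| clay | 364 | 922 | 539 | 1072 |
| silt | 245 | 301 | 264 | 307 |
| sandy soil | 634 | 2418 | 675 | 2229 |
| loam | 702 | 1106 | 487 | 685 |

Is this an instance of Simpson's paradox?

No

Clay: the synthetic mix 364/922 = 39.5%, Formula N 539/1072 = 50.3% → Formula N
Silt: the synthetic mix 245/301 = 81.4%, Formula N 264/307 = 86.0% → Formula N
Sandy soil: the synthetic mix 634/2418 = 26.2%, Formula N 675/2229 = 30.3% → Formula N
Loam: the synthetic mix 702/1106 = 63.5%, Formula N 487/685 = 71.1% → Formula N
Overall: the synthetic mix 1945/4747 = 41.0%, Formula N 1965/4293 = 45.8% → Formula N
Formula N wins overall and in every soil group — no reversal.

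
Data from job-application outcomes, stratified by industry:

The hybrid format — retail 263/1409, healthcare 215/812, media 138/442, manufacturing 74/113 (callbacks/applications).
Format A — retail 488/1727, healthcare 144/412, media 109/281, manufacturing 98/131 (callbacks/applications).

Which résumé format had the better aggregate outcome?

Retail: the hybrid format 263/1409 = 18.7%, Format A 488/1727 = 28.3% → Format A
Healthcare: the hybrid format 215/812 = 26.5%, Format A 144/412 = 35.0% → Format A
Media: the hybrid format 138/442 = 31.2%, Format A 109/281 = 38.8% → Format A
Manufacturing: the hybrid format 74/113 = 65.5%, Format A 98/131 = 74.8% → Format A
Overall: the hybrid format 690/2776 = 24.9%, Format A 839/2551 = 32.9% → Format A

Format A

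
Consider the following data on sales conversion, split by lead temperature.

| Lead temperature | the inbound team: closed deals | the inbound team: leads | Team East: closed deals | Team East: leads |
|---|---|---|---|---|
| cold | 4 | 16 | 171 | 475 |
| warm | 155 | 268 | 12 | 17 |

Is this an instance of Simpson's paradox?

Yes

Cold: the inbound team 4/16 = 25.0%, Team East 171/475 = 36.0% → Team East
Warm: the inbound team 155/268 = 57.8%, Team East 12/17 = 70.6% → Team East
Overall: the inbound team 159/284 = 56.0%, Team East 183/492 = 37.2% → the inbound team
Team East wins each lead group but the inbound team wins overall — the comparison reverses. Team East's leads skew toward cold, which has a lower base rate.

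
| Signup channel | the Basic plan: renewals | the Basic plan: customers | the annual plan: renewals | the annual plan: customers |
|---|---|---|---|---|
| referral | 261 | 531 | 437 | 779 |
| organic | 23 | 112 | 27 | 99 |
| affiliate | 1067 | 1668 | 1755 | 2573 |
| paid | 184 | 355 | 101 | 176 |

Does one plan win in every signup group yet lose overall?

Referral: the Basic plan 261/531 = 49.2%, the annual plan 437/779 = 56.1% → the annual plan
Organic: the Basic plan 23/112 = 20.5%, the annual plan 27/99 = 27.3% → the annual plan
Affiliate: the Basic plan 1067/1668 = 64.0%, the annual plan 1755/2573 = 68.2% → the annual plan
Paid: the Basic plan 184/355 = 51.8%, the annual plan 101/176 = 57.4% → the annual plan
Overall: the Basic plan 1535/2666 = 57.6%, the annual plan 2320/3627 = 64.0% → the annual plan
The annual plan wins overall and in every signup group — no reversal.

No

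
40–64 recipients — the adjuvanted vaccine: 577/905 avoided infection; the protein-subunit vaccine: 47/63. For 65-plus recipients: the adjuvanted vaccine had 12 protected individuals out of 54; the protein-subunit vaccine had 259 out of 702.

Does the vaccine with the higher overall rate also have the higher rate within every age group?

40–64: the adjuvanted vaccine 577/905 = 63.8%, the protein-subunit vaccine 47/63 = 74.6% → the protein-subunit vaccine
65-plus: the adjuvanted vaccine 12/54 = 22.2%, the protein-subunit vaccine 259/702 = 36.9% → the protein-subunit vaccine
Overall: the adjuvanted vaccine 589/959 = 61.4%, the protein-subunit vaccine 306/765 = 40.0% → the adjuvanted vaccine
The protein-subunit vaccine wins each age group but the adjuvanted vaccine wins overall — the comparison reverses. The protein-subunit vaccine's recipients skew toward 65-plus, which has a lower base rate.

No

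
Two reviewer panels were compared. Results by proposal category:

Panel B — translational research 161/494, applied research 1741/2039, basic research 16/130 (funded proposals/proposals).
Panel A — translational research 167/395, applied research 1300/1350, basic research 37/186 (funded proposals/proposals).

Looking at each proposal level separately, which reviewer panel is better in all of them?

Translational research: Panel B 161/494 = 32.6%, Panel A 167/395 = 42.3% → Panel A
Applied research: Panel B 1741/2039 = 85.4%, Panel A 1300/1350 = 96.3% → Panel A
Basic research: Panel B 16/130 = 12.3%, Panel A 37/186 = 19.9% → Panel A
Panel A has the higher rate in all 3 groups.

Panel A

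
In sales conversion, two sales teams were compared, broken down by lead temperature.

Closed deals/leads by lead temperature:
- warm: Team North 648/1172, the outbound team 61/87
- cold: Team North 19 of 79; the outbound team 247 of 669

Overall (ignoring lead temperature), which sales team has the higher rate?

Team North

Warm: Team North 648/1172 = 55.3%, the outbound team 61/87 = 70.1% → the outbound team
Cold: Team North 19/79 = 24.1%, the outbound team 247/669 = 36.9% → the outbound team
Overall: Team North 667/1251 = 53.3%, the outbound team 308/756 = 40.7% → Team North
(The outbound team wins every lead group but Team North wins overall — the outbound team's leads skew toward the low-rate cold group.)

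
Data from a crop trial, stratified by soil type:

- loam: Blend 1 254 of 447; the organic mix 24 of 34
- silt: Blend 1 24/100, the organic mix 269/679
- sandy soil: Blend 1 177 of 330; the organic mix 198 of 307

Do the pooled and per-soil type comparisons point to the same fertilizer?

Loam: Blend 1 254/447 = 56.8%, the organic mix 24/34 = 70.6% → the organic mix
Silt: Blend 1 24/100 = 24.0%, the organic mix 269/679 = 39.6% → the organic mix
Sandy soil: Blend 1 177/330 = 53.6%, the organic mix 198/307 = 64.5% → the organic mix
Overall: Blend 1 455/877 = 51.9%, the organic mix 491/1020 = 48.1% → Blend 1
The organic mix wins each soil group but Blend 1 wins overall — the comparison reverses. The organic mix's plots skew toward silt, which has a lower base rate.

No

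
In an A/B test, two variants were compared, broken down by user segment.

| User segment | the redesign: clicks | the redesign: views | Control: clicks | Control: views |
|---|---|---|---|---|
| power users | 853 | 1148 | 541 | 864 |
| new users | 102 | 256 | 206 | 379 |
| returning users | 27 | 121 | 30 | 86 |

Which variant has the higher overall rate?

the redesign

Power users: the redesign 853/1148 = 74.3%, Control 541/864 = 62.6% → the redesign
New users: the redesign 102/256 = 39.8%, Control 206/379 = 54.4% → Control
Returning users: the redesign 27/121 = 22.3%, Control 30/86 = 34.9% → Control
Overall: the redesign 982/1525 = 64.4%, Control 777/1329 = 58.5% → the redesign
(Neither sweeps every user group, but the redesign has the higher pooled rate.)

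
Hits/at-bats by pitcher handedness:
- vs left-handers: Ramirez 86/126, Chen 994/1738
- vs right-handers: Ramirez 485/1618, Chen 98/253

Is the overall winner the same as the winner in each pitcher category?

No

Vs left-handers: Ramirez 86/126 = 68.3%, Chen 994/1738 = 57.2% → Ramirez
Vs right-handers: Ramirez 485/1618 = 30.0%, Chen 98/253 = 38.7% → Chen
Overall: Ramirez 571/1744 = 32.7%, Chen 1092/1991 = 54.8% → Chen
Neither sweeps: Ramirez wins 1 of 2 groups, Chen wins 1. Chen wins overall but not every group — no Simpson reversal.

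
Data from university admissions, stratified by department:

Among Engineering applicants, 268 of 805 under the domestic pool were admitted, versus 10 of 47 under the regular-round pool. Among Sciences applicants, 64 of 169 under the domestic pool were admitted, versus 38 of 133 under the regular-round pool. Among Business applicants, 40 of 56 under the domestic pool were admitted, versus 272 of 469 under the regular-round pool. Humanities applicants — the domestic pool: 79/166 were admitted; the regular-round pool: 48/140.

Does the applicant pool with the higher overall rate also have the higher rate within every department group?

Engineering: the domestic pool 268/805 = 33.3%, the regular-round pool 10/47 = 21.3% → the domestic pool
Sciences: the domestic pool 64/169 = 37.9%, the regular-round pool 38/133 = 28.6% → the domestic pool
Business: the domestic pool 40/56 = 71.4%, the regular-round pool 272/469 = 58.0% → the domestic pool
Humanities: the domestic pool 79/166 = 47.6%, the regular-round pool 48/140 = 34.3% → the domestic pool
Overall: the domestic pool 451/1196 = 37.7%, the regular-round pool 368/789 = 46.6% → the regular-round pool
The domestic pool wins each department group but the regular-round pool wins overall — the comparison reverses. The domestic pool's applicants skew toward Engineering, which has a lower base rate.

No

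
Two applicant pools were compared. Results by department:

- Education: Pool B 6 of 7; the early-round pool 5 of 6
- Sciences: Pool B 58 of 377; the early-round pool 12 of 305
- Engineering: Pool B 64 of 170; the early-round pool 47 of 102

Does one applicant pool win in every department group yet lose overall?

No

Education: Pool B 6/7 = 85.7%, the early-round pool 5/6 = 83.3% → Pool B
Sciences: Pool B 58/377 = 15.4%, the early-round pool 12/305 = 3.9% → Pool B
Engineering: Pool B 64/170 = 37.6%, the early-round pool 47/102 = 46.1% → the early-round pool
Overall: Pool B 128/554 = 23.1%, the early-round pool 64/413 = 15.5% → Pool B
Neither sweeps: Pool B wins 2 of 3 groups, the early-round pool wins 1. Pool B wins overall but not every group — no Simpson reversal.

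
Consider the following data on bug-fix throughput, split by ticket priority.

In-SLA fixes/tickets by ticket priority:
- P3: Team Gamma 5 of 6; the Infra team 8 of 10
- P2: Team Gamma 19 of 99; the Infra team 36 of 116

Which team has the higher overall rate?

the Infra team

P3: Team Gamma 5/6 = 83.3%, the Infra team 8/10 = 80.0% → Team Gamma
P2: Team Gamma 19/99 = 19.2%, the Infra team 36/116 = 31.0% → the Infra team
Overall: Team Gamma 24/105 = 22.9%, the Infra team 44/126 = 34.9% → the Infra team
(Neither sweeps every ticket group, but the Infra team has the higher pooled rate.)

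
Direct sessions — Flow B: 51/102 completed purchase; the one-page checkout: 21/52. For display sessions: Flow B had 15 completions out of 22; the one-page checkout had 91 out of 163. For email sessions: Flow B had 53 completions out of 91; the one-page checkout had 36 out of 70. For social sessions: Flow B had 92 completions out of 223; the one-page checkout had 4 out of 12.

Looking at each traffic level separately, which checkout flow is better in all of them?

Flow B

Direct: Flow B 51/102 = 50.0%, the one-page checkout 21/52 = 40.4% → Flow B
Display: Flow B 15/22 = 68.2%, the one-page checkout 91/163 = 55.8% → Flow B
Email: Flow B 53/91 = 58.2%, the one-page checkout 36/70 = 51.4% → Flow B
Social: Flow B 92/223 = 41.3%, the one-page checkout 4/12 = 33.3% → Flow B
Flow B has the higher rate in all 4 groups.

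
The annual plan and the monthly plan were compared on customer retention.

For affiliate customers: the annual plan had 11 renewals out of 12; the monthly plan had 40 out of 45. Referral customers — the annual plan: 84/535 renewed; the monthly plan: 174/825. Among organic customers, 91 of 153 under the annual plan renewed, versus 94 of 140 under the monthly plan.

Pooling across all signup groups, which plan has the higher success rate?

Affiliate: the annual plan 11/12 = 91.7%, the monthly plan 40/45 = 88.9% → the annual plan
Referral: the annual plan 84/535 = 15.7%, the monthly plan 174/825 = 21.1% → the monthly plan
Organic: the annual plan 91/153 = 59.5%, the monthly plan 94/140 = 67.1% → the monthly plan
Overall: the annual plan 186/700 = 26.6%, the monthly plan 308/1010 = 30.5% → the monthly plan
(Neither sweeps every signup group, but the monthly plan has the higher pooled rate.)

the monthly plan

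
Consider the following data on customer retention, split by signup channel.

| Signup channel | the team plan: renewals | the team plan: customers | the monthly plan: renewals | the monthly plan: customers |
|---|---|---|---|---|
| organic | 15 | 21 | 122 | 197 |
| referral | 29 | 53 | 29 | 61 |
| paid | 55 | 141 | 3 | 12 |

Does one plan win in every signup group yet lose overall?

Yes

Organic: the team plan 15/21 = 71.4%, the monthly plan 122/197 = 61.9% → the team plan
Referral: the team plan 29/53 = 54.7%, the monthly plan 29/61 = 47.5% → the team plan
Paid: the team plan 55/141 = 39.0%, the monthly plan 3/12 = 25.0% → the team plan
Overall: the team plan 99/215 = 46.0%, the monthly plan 154/270 = 57.0% → the monthly plan
The team plan wins each signup group but the monthly plan wins overall — the comparison reverses. The team plan's customers skew toward paid, which has a lower base rate.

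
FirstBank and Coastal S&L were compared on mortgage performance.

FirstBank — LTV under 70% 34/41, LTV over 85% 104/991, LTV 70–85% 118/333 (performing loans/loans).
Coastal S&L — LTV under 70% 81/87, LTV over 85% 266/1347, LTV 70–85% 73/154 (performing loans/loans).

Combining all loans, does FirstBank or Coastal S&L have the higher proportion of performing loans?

Coastal S&L

LTV under 70%: FirstBank 34/41 = 82.9%, Coastal S&L 81/87 = 93.1% → Coastal S&L
LTV over 85%: FirstBank 104/991 = 10.5%, Coastal S&L 266/1347 = 19.7% → Coastal S&L
LTV 70–85%: FirstBank 118/333 = 35.4%, Coastal S&L 73/154 = 47.4% → Coastal S&L
Overall: FirstBank 256/1365 = 18.8%, Coastal S&L 420/1588 = 26.4% → Coastal S&L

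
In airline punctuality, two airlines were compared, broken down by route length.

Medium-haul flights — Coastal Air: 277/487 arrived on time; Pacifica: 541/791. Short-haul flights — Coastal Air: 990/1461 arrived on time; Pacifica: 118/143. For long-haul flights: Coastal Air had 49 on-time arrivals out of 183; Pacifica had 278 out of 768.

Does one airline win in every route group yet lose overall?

Medium-haul: Coastal Air 277/487 = 56.9%, Pacifica 541/791 = 68.4% → Pacifica
Short-haul: Coastal Air 990/1461 = 67.8%, Pacifica 118/143 = 82.5% → Pacifica
Long-haul: Coastal Air 49/183 = 26.8%, Pacifica 278/768 = 36.2% → Pacifica
Overall: Coastal Air 1316/2131 = 61.8%, Pacifica 937/1702 = 55.1% → Coastal Air
Pacifica wins each route group but Coastal Air wins overall — the comparison reverses. Pacifica's flights skew toward long-haul, which has a lower base rate.

Yes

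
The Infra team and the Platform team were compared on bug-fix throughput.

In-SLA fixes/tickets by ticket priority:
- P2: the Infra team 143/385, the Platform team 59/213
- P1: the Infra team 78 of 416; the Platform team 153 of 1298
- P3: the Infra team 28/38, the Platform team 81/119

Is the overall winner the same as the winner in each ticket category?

P2: the Infra team 143/385 = 37.1%, the Platform team 59/213 = 27.7% → the Infra team
P1: the Infra team 78/416 = 18.8%, the Platform team 153/1298 = 11.8% → the Infra team
P3: the Infra team 28/38 = 73.7%, the Platform team 81/119 = 68.1% → the Infra team
Overall: the Infra team 249/839 = 29.7%, the Platform team 293/1630 = 18.0% → the Infra team
The Infra team wins overall and in every ticket group — no reversal.

Yes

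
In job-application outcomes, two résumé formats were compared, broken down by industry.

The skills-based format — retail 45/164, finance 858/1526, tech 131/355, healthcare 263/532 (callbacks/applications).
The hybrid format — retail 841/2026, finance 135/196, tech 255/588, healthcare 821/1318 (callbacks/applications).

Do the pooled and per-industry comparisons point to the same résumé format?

Retail: the skills-based format 45/164 = 27.4%, the hybrid format 841/2026 = 41.5% → the hybrid format
Finance: the skills-based format 858/1526 = 56.2%, the hybrid format 135/196 = 68.9% → the hybrid format
Tech: the skills-based format 131/355 = 36.9%, the hybrid format 255/588 = 43.4% → the hybrid format
Healthcare: the skills-based format 263/532 = 49.4%, the hybrid format 821/1318 = 62.3% → the hybrid format
Overall: the skills-based format 1297/2577 = 50.3%, the hybrid format 2052/4128 = 49.7% → the skills-based format
The hybrid format wins each industry group but the skills-based format wins overall — the comparison reverses. The hybrid format's applications skew toward retail, which has a lower base rate.

No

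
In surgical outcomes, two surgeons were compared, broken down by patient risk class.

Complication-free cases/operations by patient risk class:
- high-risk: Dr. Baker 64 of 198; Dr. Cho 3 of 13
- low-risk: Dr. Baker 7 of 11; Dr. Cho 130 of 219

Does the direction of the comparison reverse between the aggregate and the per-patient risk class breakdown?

High-risk: Dr. Baker 64/198 = 32.3%, Dr. Cho 3/13 = 23.1% → Dr. Baker
Low-risk: Dr. Baker 7/11 = 63.6%, Dr. Cho 130/219 = 59.4% → Dr. Baker
Overall: Dr. Baker 71/209 = 34.0%, Dr. Cho 133/232 = 57.3% → Dr. Cho
Dr. Baker wins each patient risk group but Dr. Cho wins overall — the comparison reverses. Dr. Baker's operations skew toward high-risk, which has a lower base rate.

Yes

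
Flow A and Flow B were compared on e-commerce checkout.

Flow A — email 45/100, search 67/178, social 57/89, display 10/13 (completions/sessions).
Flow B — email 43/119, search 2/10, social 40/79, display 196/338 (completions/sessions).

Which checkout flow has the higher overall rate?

Flow B

Email: Flow A 45/100 = 45.0%, Flow B 43/119 = 36.1% → Flow A
Search: Flow A 67/178 = 37.6%, Flow B 2/10 = 20.0% → Flow A
Social: Flow A 57/89 = 64.0%, Flow B 40/79 = 50.6% → Flow A
Display: Flow A 10/13 = 76.9%, Flow B 196/338 = 58.0% → Flow A
Overall: Flow A 179/380 = 47.1%, Flow B 281/546 = 51.5% → Flow B
(Flow A wins every traffic group but Flow B wins overall — Flow A's sessions skew toward the low-rate search group.)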